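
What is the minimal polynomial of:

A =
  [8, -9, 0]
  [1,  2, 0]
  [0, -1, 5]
x^3 - 15*x^2 + 75*x - 125

The characteristic polynomial is χ_A(x) = (x - 5)^3, so the eigenvalues are known. The minimal polynomial is
  m_A(x) = Π_λ (x − λ)^{k_λ}
where k_λ is the size of the *largest* Jordan block for λ (equivalently, the smallest k with (A − λI)^k v = 0 for every generalised eigenvector v of λ).

  λ = 5: largest Jordan block has size 3, contributing (x − 5)^3

So m_A(x) = (x - 5)^3 = x^3 - 15*x^2 + 75*x - 125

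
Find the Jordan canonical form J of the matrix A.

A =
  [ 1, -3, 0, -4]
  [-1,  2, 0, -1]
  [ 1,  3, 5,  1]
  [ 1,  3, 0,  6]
J_2(2) ⊕ J_1(5) ⊕ J_1(5)

The characteristic polynomial is
  det(x·I − A) = x^4 - 14*x^3 + 69*x^2 - 140*x + 100 = (x - 5)^2*(x - 2)^2

Eigenvalues and multiplicities (the geometric multiplicity of λ is n − rank(A − λI), which equals the number of Jordan blocks for λ):
  λ = 2: algebraic multiplicity = 2, geometric multiplicity = 1
  λ = 5: algebraic multiplicity = 2, geometric multiplicity = 2

Determining the block sizes for each eigenvalue:
  λ = 2: one block (gm = 1), so the single block has size am = 2 → block sizes [2]
  λ = 5: gm = am = 2, so every block has size 1 → block sizes [1, 1]

Assembling the blocks gives a Jordan form
J =
  [2, 1, 0, 0]
  [0, 2, 0, 0]
  [0, 0, 5, 0]
  [0, 0, 0, 5]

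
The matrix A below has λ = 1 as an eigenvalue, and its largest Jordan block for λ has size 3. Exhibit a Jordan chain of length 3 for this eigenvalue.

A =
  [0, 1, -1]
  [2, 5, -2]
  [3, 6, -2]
A Jordan chain for λ = 1 of length 3:
v_1 = (-3, 6, 9)ᵀ
v_2 = (1, 4, 6)ᵀ
v_3 = (0, 1, 0)ᵀ

Let N = A − (1)·I. We want v_3 with N^3 v_3 = 0 but N^2 v_3 ≠ 0; then v_{j-1} := N · v_j for j = 3, …, 2.

Pick v_3 = (0, 1, 0)ᵀ.
Then v_2 = N · v_3 = (1, 4, 6)ᵀ.
Then v_1 = N · v_2 = (-3, 6, 9)ᵀ.

Sanity check: (A − (1)·I) v_1 = (0, 0, 0)ᵀ = 0. ✓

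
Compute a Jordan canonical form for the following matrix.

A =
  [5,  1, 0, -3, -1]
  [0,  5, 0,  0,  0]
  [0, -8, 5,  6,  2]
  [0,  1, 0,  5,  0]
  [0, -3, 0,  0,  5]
J_2(5) ⊕ J_2(5) ⊕ J_1(5)

The characteristic polynomial is
  det(x·I − A) = x^5 - 25*x^4 + 250*x^3 - 1250*x^2 + 3125*x - 3125 = (x - 5)^5

Eigenvalues and multiplicities (the geometric multiplicity of λ is n − rank(A − λI), which equals the number of Jordan blocks for λ):
  λ = 5: algebraic multiplicity = 5, geometric multiplicity = 3

Determining the block sizes for each eigenvalue:
  λ = 5: with am = 5 and gm = 3, the partition is not yet determined (e.g. several partitions of 5 into 3 parts exist). Let N = A − (5)·I. Computing rank(N^1) = 2, rank(N^2) = 0; the number of blocks of size ≥ j is rank(N^{j−1}) − rank(N^j), giving [3, 2]. So we have 2 block(s) of size 2, 1 block(s) of size 1 → block sizes [2, 2, 1]

Assembling the blocks gives a Jordan form
J =
  [5, 1, 0, 0, 0]
  [0, 5, 0, 0, 0]
  [0, 0, 5, 1, 0]
  [0, 0, 0, 5, 0]
  [0, 0, 0, 0, 5]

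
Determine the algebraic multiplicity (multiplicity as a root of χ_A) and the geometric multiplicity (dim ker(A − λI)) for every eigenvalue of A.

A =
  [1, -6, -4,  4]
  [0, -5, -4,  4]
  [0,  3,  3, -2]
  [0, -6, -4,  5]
λ = 1: alg = 4, geom = 3

Step 1 — factor the characteristic polynomial to read off the algebraic multiplicities:
  χ_A(x) = (x - 1)^4

Step 2 — compute geometric multiplicities via the rank-nullity identity g(λ) = n − rank(A − λI):
  rank(A − (1)·I) = 1, so dim ker(A − (1)·I) = n − 1 = 3

Summary:
  λ = 1: algebraic multiplicity = 4, geometric multiplicity = 3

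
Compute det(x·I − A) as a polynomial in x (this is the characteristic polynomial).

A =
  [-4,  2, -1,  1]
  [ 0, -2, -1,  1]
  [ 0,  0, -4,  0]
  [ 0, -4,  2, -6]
x^4 + 16*x^3 + 96*x^2 + 256*x + 256

Expanding det(x·I − A) (e.g. by cofactor expansion or by noting that A is similar to its Jordan form J, which has the same characteristic polynomial as A) gives
  χ_A(x) = x^4 + 16*x^3 + 96*x^2 + 256*x + 256
which factors as (x + 4)^4. The eigenvalues (with algebraic multiplicities) are λ = -4 with multiplicity 4.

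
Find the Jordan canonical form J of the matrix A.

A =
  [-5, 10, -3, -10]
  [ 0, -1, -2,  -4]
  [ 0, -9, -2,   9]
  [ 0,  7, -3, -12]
J_3(-5) ⊕ J_1(-5)

The characteristic polynomial is
  det(x·I − A) = x^4 + 20*x^3 + 150*x^2 + 500*x + 625 = (x + 5)^4

Eigenvalues and multiplicities (the geometric multiplicity of λ is n − rank(A − λI), which equals the number of Jordan blocks for λ):
  λ = -5: algebraic multiplicity = 4, geometric multiplicity = 2

Determining the block sizes for each eigenvalue:
  λ = -5: with am = 4 and gm = 2, the partition is not yet determined (e.g. several partitions of 4 into 2 parts exist). Let N = A − (-5)·I. Computing rank(N^1) = 2, rank(N^2) = 1, rank(N^3) = 0; the number of blocks of size ≥ j is rank(N^{j−1}) − rank(N^j), giving [2, 1, 1]. So we have 1 block(s) of size 3, 1 block(s) of size 1 → block sizes [3, 1]

Assembling the blocks gives a Jordan form
J =
  [-5,  1,  0,  0]
  [ 0, -5,  1,  0]
  [ 0,  0, -5,  0]
  [ 0,  0,  0, -5]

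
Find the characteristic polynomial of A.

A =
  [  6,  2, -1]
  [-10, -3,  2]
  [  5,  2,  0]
x^3 - 3*x^2 + 3*x - 1

Expanding det(x·I − A) (e.g. by cofactor expansion or by noting that A is similar to its Jordan form J, which has the same characteristic polynomial as A) gives
  χ_A(x) = x^3 - 3*x^2 + 3*x - 1
which factors as (x - 1)^3. The eigenvalues (with algebraic multiplicities) are λ = 1 with multiplicity 3.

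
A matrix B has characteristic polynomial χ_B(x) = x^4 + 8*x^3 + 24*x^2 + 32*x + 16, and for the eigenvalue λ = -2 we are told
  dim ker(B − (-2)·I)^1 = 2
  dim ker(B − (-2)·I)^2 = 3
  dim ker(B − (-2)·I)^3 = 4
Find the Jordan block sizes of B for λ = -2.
Block sizes for λ = -2: [3, 1]

From the dimensions of kernels of powers, the number of Jordan blocks of size at least j is d_j − d_{j−1} where d_j = dim ker(N^j) (with d_0 = 0). Computing the differences gives [2, 1, 1].
The number of blocks of size exactly k is (#blocks of size ≥ k) − (#blocks of size ≥ k + 1), so the partition is: 1 block(s) of size 1, 1 block(s) of size 3.
In nonincreasing order the block sizes are [3, 1].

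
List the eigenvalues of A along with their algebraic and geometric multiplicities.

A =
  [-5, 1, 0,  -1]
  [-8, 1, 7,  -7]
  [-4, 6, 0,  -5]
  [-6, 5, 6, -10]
λ = -5: alg = 3, geom = 1; λ = 1: alg = 1, geom = 1

Step 1 — factor the characteristic polynomial to read off the algebraic multiplicities:
  χ_A(x) = (x - 1)*(x + 5)^3

Step 2 — compute geometric multiplicities via the rank-nullity identity g(λ) = n − rank(A − λI):
  rank(A − (-5)·I) = 3, so dim ker(A − (-5)·I) = n − 3 = 1
  rank(A − (1)·I) = 3, so dim ker(A − (1)·I) = n − 3 = 1

Summary:
  λ = -5: algebraic multiplicity = 3, geometric multiplicity = 1
  λ = 1: algebraic multiplicity = 1, geometric multiplicity = 1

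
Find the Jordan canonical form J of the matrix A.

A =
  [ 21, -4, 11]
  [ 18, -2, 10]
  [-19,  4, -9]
J_2(2) ⊕ J_1(6)

The characteristic polynomial is
  det(x·I − A) = x^3 - 10*x^2 + 28*x - 24 = (x - 6)*(x - 2)^2

Eigenvalues and multiplicities (the geometric multiplicity of λ is n − rank(A − λI), which equals the number of Jordan blocks for λ):
  λ = 2: algebraic multiplicity = 2, geometric multiplicity = 1
  λ = 6: algebraic multiplicity = 1, geometric multiplicity = 1

Determining the block sizes for each eigenvalue:
  λ = 2: one block (gm = 1), so the single block has size am = 2 → block sizes [2]
  λ = 6: one block (gm = 1), so the single block has size am = 1 → block sizes [1]

Assembling the blocks gives a Jordan form
J =
  [2, 1, 0]
  [0, 2, 0]
  [0, 0, 6]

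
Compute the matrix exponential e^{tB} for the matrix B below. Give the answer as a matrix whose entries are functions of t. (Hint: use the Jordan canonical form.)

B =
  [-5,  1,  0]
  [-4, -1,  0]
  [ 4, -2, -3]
e^{tB} =
  [-2*t*exp(-3*t) + exp(-3*t), t*exp(-3*t), 0]
  [-4*t*exp(-3*t), 2*t*exp(-3*t) + exp(-3*t), 0]
  [4*t*exp(-3*t), -2*t*exp(-3*t), exp(-3*t)]

Strategy: write B = P · J · P⁻¹ where J is a Jordan canonical form, so e^{tB} = P · e^{tJ} · P⁻¹, and e^{tJ} can be computed block-by-block.

B has Jordan form
J =
  [-3,  1,  0]
  [ 0, -3,  0]
  [ 0,  0, -3]
(up to reordering of blocks).

Per-block formulas:
  For a 1×1 block at λ = -3: exp(t · [-3]) = [e^(-3t)].
  For a 2×2 Jordan block J_2(-3): exp(t · J_2(-3)) = e^(-3t)·(I + t·N), where N is the 2×2 nilpotent shift.

After assembling e^{tJ} and conjugating by P, we get:

e^{tB} =
  [-2*t*exp(-3*t) + exp(-3*t), t*exp(-3*t), 0]
  [-4*t*exp(-3*t), 2*t*exp(-3*t) + exp(-3*t), 0]
  [4*t*exp(-3*t), -2*t*exp(-3*t), exp(-3*t)]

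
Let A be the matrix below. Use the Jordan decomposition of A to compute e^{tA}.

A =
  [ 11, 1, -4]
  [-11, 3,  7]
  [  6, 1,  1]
e^{tA} =
  [t^2*exp(5*t)/2 + 6*t*exp(5*t) + exp(5*t), t*exp(5*t), -t^2*exp(5*t)/2 - 4*t*exp(5*t)]
  [-t^2*exp(5*t) - 11*t*exp(5*t), -2*t*exp(5*t) + exp(5*t), t^2*exp(5*t) + 7*t*exp(5*t)]
  [t^2*exp(5*t)/2 + 6*t*exp(5*t), t*exp(5*t), -t^2*exp(5*t)/2 - 4*t*exp(5*t) + exp(5*t)]

Strategy: write A = P · J · P⁻¹ where J is a Jordan canonical form, so e^{tA} = P · e^{tJ} · P⁻¹, and e^{tJ} can be computed block-by-block.

A has Jordan form
J =
  [5, 1, 0]
  [0, 5, 1]
  [0, 0, 5]
(up to reordering of blocks).

Per-block formulas:
  For a 3×3 Jordan block J_3(5): exp(t · J_3(5)) = e^(5t)·(I + t·N + (t^2/2)·N^2), where N is the 3×3 nilpotent shift.

After assembling e^{tJ} and conjugating by P, we get:

e^{tA} =
  [t^2*exp(5*t)/2 + 6*t*exp(5*t) + exp(5*t), t*exp(5*t), -t^2*exp(5*t)/2 - 4*t*exp(5*t)]
  [-t^2*exp(5*t) - 11*t*exp(5*t), -2*t*exp(5*t) + exp(5*t), t^2*exp(5*t) + 7*t*exp(5*t)]
  [t^2*exp(5*t)/2 + 6*t*exp(5*t), t*exp(5*t), -t^2*exp(5*t)/2 - 4*t*exp(5*t) + exp(5*t)]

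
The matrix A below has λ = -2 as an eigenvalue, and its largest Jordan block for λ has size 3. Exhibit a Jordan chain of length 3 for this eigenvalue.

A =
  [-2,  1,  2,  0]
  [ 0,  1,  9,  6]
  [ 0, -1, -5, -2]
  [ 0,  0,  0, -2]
A Jordan chain for λ = -2 of length 3:
v_1 = (1, 0, 0, 0)ᵀ
v_2 = (1, 3, -1, 0)ᵀ
v_3 = (0, 1, 0, 0)ᵀ

Let N = A − (-2)·I. We want v_3 with N^3 v_3 = 0 but N^2 v_3 ≠ 0; then v_{j-1} := N · v_j for j = 3, …, 2.

Pick v_3 = (0, 1, 0, 0)ᵀ.
Then v_2 = N · v_3 = (1, 3, -1, 0)ᵀ.
Then v_1 = N · v_2 = (1, 0, 0, 0)ᵀ.

Sanity check: (A − (-2)·I) v_1 = (0, 0, 0, 0)ᵀ = 0. ✓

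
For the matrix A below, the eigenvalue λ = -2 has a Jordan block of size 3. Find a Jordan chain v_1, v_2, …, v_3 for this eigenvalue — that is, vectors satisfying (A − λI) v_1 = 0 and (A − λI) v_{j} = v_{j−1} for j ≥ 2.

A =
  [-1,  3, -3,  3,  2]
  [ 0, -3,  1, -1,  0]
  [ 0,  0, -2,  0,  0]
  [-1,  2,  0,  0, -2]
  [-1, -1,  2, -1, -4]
A Jordan chain for λ = -2 of length 3:
v_1 = (-4, 1, 0, -1, 2)ᵀ
v_2 = (1, 0, 0, -1, -1)ᵀ
v_3 = (1, 0, 0, 0, 0)ᵀ

Let N = A − (-2)·I. We want v_3 with N^3 v_3 = 0 but N^2 v_3 ≠ 0; then v_{j-1} := N · v_j for j = 3, …, 2.

Pick v_3 = (1, 0, 0, 0, 0)ᵀ.
Then v_2 = N · v_3 = (1, 0, 0, -1, -1)ᵀ.
Then v_1 = N · v_2 = (-4, 1, 0, -1, 2)ᵀ.

Sanity check: (A − (-2)·I) v_1 = (0, 0, 0, 0, 0)ᵀ = 0. ✓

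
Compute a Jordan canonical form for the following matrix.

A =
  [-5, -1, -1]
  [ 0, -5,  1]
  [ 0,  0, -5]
J_3(-5)

The characteristic polynomial is
  det(x·I − A) = x^3 + 15*x^2 + 75*x + 125 = (x + 5)^3

Eigenvalues and multiplicities (the geometric multiplicity of λ is n − rank(A − λI), which equals the number of Jordan blocks for λ):
  λ = -5: algebraic multiplicity = 3, geometric multiplicity = 1

Determining the block sizes for each eigenvalue:
  λ = -5: one block (gm = 1), so the single block has size am = 3 → block sizes [3]

Assembling the blocks gives a Jordan form
J =
  [-5,  1,  0]
  [ 0, -5,  1]
  [ 0,  0, -5]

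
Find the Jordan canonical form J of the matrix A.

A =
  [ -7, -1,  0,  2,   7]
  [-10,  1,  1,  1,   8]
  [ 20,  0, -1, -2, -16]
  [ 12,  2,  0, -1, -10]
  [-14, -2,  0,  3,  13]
J_3(1) ⊕ J_2(1)

The characteristic polynomial is
  det(x·I − A) = x^5 - 5*x^4 + 10*x^3 - 10*x^2 + 5*x - 1 = (x - 1)^5

Eigenvalues and multiplicities (the geometric multiplicity of λ is n − rank(A − λI), which equals the number of Jordan blocks for λ):
  λ = 1: algebraic multiplicity = 5, geometric multiplicity = 2

Determining the block sizes for each eigenvalue:
  λ = 1: with am = 5 and gm = 2, the partition is not yet determined (e.g. several partitions of 5 into 2 parts exist). Let N = A − (1)·I. Computing rank(N^1) = 3, rank(N^2) = 1, rank(N^3) = 0; the number of blocks of size ≥ j is rank(N^{j−1}) − rank(N^j), giving [2, 2, 1]. So we have 1 block(s) of size 3, 1 block(s) of size 2 → block sizes [3, 2]

Assembling the blocks gives a Jordan form
J =
  [1, 1, 0, 0, 0]
  [0, 1, 1, 0, 0]
  [0, 0, 1, 0, 0]
  [0, 0, 0, 1, 1]
  [0, 0, 0, 0, 1]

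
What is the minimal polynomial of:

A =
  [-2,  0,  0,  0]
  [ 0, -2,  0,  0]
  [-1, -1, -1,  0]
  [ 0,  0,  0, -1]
x^2 + 3*x + 2

The characteristic polynomial is χ_A(x) = (x + 1)^2*(x + 2)^2, so the eigenvalues are known. The minimal polynomial is
  m_A(x) = Π_λ (x − λ)^{k_λ}
where k_λ is the size of the *largest* Jordan block for λ (equivalently, the smallest k with (A − λI)^k v = 0 for every generalised eigenvector v of λ).

  λ = -2: largest Jordan block has size 1, contributing (x + 2)
  λ = -1: largest Jordan block has size 1, contributing (x + 1)

So m_A(x) = (x + 1)*(x + 2) = x^2 + 3*x + 2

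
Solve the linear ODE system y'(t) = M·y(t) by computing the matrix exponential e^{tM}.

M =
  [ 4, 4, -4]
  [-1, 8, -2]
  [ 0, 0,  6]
e^{tM} =
  [-2*t*exp(6*t) + exp(6*t), 4*t*exp(6*t), -4*t*exp(6*t)]
  [-t*exp(6*t), 2*t*exp(6*t) + exp(6*t), -2*t*exp(6*t)]
  [0, 0, exp(6*t)]

Strategy: write M = P · J · P⁻¹ where J is a Jordan canonical form, so e^{tM} = P · e^{tJ} · P⁻¹, and e^{tJ} can be computed block-by-block.

M has Jordan form
J =
  [6, 1, 0]
  [0, 6, 0]
  [0, 0, 6]
(up to reordering of blocks).

Per-block formulas:
  For a 2×2 Jordan block J_2(6): exp(t · J_2(6)) = e^(6t)·(I + t·N), where N is the 2×2 nilpotent shift.
  For a 1×1 block at λ = 6: exp(t · [6]) = [e^(6t)].

After assembling e^{tJ} and conjugating by P, we get:

e^{tM} =
  [-2*t*exp(6*t) + exp(6*t), 4*t*exp(6*t), -4*t*exp(6*t)]
  [-t*exp(6*t), 2*t*exp(6*t) + exp(6*t), -2*t*exp(6*t)]
  [0, 0, exp(6*t)]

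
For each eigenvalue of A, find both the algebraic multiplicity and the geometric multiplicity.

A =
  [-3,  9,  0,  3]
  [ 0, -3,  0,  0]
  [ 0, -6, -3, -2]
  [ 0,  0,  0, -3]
λ = -3: alg = 4, geom = 3

Step 1 — factor the characteristic polynomial to read off the algebraic multiplicities:
  χ_A(x) = (x + 3)^4

Step 2 — compute geometric multiplicities via the rank-nullity identity g(λ) = n − rank(A − λI):
  rank(A − (-3)·I) = 1, so dim ker(A − (-3)·I) = n − 1 = 3

Summary:
  λ = -3: algebraic multiplicity = 4, geometric multiplicity = 3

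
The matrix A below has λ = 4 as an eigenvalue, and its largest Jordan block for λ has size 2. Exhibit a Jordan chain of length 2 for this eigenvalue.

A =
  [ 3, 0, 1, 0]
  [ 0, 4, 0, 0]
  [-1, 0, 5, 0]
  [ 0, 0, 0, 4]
A Jordan chain for λ = 4 of length 2:
v_1 = (-1, 0, -1, 0)ᵀ
v_2 = (1, 0, 0, 0)ᵀ

Let N = A − (4)·I. We want v_2 with N^2 v_2 = 0 but N^1 v_2 ≠ 0; then v_{j-1} := N · v_j for j = 2, …, 2.

Pick v_2 = (1, 0, 0, 0)ᵀ.
Then v_1 = N · v_2 = (-1, 0, -1, 0)ᵀ.

Sanity check: (A − (4)·I) v_1 = (0, 0, 0, 0)ᵀ = 0. ✓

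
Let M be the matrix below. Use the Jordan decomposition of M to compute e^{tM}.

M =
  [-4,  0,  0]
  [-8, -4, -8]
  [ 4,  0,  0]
e^{tM} =
  [exp(-4*t), 0, 0]
  [-2 + 2*exp(-4*t), exp(-4*t), -2 + 2*exp(-4*t)]
  [1 - exp(-4*t), 0, 1]

Strategy: write M = P · J · P⁻¹ where J is a Jordan canonical form, so e^{tM} = P · e^{tJ} · P⁻¹, and e^{tJ} can be computed block-by-block.

M has Jordan form
J =
  [-4,  0, 0]
  [ 0, -4, 0]
  [ 0,  0, 0]
(up to reordering of blocks).

Per-block formulas:
  For a 1×1 block at λ = -4: exp(t · [-4]) = [e^(-4t)].
  For a 1×1 block at λ = 0: exp(t · [0]) = [e^(0t)].

After assembling e^{tJ} and conjugating by P, we get:

e^{tM} =
  [exp(-4*t), 0, 0]
  [-2 + 2*exp(-4*t), exp(-4*t), -2 + 2*exp(-4*t)]
  [1 - exp(-4*t), 0, 1]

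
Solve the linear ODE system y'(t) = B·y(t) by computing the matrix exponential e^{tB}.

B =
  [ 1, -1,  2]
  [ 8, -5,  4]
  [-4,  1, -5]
e^{tB} =
  [4*t*exp(-3*t) + exp(-3*t), -t*exp(-3*t), 2*t*exp(-3*t)]
  [8*t*exp(-3*t), -2*t*exp(-3*t) + exp(-3*t), 4*t*exp(-3*t)]
  [-4*t*exp(-3*t), t*exp(-3*t), -2*t*exp(-3*t) + exp(-3*t)]

Strategy: write B = P · J · P⁻¹ where J is a Jordan canonical form, so e^{tB} = P · e^{tJ} · P⁻¹, and e^{tJ} can be computed block-by-block.

B has Jordan form
J =
  [-3,  1,  0]
  [ 0, -3,  0]
  [ 0,  0, -3]
(up to reordering of blocks).

Per-block formulas:
  For a 1×1 block at λ = -3: exp(t · [-3]) = [e^(-3t)].
  For a 2×2 Jordan block J_2(-3): exp(t · J_2(-3)) = e^(-3t)·(I + t·N), where N is the 2×2 nilpotent shift.

After assembling e^{tJ} and conjugating by P, we get:

e^{tB} =
  [4*t*exp(-3*t) + exp(-3*t), -t*exp(-3*t), 2*t*exp(-3*t)]
  [8*t*exp(-3*t), -2*t*exp(-3*t) + exp(-3*t), 4*t*exp(-3*t)]
  [-4*t*exp(-3*t), t*exp(-3*t), -2*t*exp(-3*t) + exp(-3*t)]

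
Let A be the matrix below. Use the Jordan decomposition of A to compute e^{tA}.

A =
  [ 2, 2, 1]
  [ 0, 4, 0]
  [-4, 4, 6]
e^{tA} =
  [-2*t*exp(4*t) + exp(4*t), 2*t*exp(4*t), t*exp(4*t)]
  [0, exp(4*t), 0]
  [-4*t*exp(4*t), 4*t*exp(4*t), 2*t*exp(4*t) + exp(4*t)]

Strategy: write A = P · J · P⁻¹ where J is a Jordan canonical form, so e^{tA} = P · e^{tJ} · P⁻¹, and e^{tJ} can be computed block-by-block.

A has Jordan form
J =
  [4, 1, 0]
  [0, 4, 0]
  [0, 0, 4]
(up to reordering of blocks).

Per-block formulas:
  For a 1×1 block at λ = 4: exp(t · [4]) = [e^(4t)].
  For a 2×2 Jordan block J_2(4): exp(t · J_2(4)) = e^(4t)·(I + t·N), where N is the 2×2 nilpotent shift.

After assembling e^{tJ} and conjugating by P, we get:

e^{tA} =
  [-2*t*exp(4*t) + exp(4*t), 2*t*exp(4*t), t*exp(4*t)]
  [0, exp(4*t), 0]
  [-4*t*exp(4*t), 4*t*exp(4*t), 2*t*exp(4*t) + exp(4*t)]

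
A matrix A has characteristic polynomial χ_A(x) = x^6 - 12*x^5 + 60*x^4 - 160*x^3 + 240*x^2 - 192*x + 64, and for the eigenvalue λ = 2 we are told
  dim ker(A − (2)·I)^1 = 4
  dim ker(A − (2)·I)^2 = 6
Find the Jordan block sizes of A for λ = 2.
Block sizes for λ = 2: [2, 2, 1, 1]

From the dimensions of kernels of powers, the number of Jordan blocks of size at least j is d_j − d_{j−1} where d_j = dim ker(N^j) (with d_0 = 0). Computing the differences gives [4, 2].
The number of blocks of size exactly k is (#blocks of size ≥ k) − (#blocks of size ≥ k + 1), so the partition is: 2 block(s) of size 1, 2 block(s) of size 2.
In nonincreasing order the block sizes are [2, 2, 1, 1].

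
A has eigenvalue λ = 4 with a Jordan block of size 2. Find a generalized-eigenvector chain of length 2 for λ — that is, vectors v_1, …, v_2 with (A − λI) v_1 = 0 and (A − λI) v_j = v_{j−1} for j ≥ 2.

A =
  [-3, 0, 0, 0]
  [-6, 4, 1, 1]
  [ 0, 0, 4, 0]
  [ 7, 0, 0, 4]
A Jordan chain for λ = 4 of length 2:
v_1 = (0, 1, 0, 0)ᵀ
v_2 = (0, 0, 1, 0)ᵀ

Let N = A − (4)·I. We want v_2 with N^2 v_2 = 0 but N^1 v_2 ≠ 0; then v_{j-1} := N · v_j for j = 2, …, 2.

Pick v_2 = (0, 0, 1, 0)ᵀ.
Then v_1 = N · v_2 = (0, 1, 0, 0)ᵀ.

Sanity check: (A − (4)·I) v_1 = (0, 0, 0, 0)ᵀ = 0. ✓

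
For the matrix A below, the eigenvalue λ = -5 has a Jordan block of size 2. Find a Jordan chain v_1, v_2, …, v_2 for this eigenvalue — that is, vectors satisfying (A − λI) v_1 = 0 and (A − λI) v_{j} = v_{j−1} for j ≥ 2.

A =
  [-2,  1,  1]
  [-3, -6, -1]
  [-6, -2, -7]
A Jordan chain for λ = -5 of length 2:
v_1 = (3, -3, -6)ᵀ
v_2 = (1, 0, 0)ᵀ

Let N = A − (-5)·I. We want v_2 with N^2 v_2 = 0 but N^1 v_2 ≠ 0; then v_{j-1} := N · v_j for j = 2, …, 2.

Pick v_2 = (1, 0, 0)ᵀ.
Then v_1 = N · v_2 = (3, -3, -6)ᵀ.

Sanity check: (A − (-5)·I) v_1 = (0, 0, 0)ᵀ = 0. ✓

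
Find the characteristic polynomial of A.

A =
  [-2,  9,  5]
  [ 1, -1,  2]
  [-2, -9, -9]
x^3 + 12*x^2 + 48*x + 64

Expanding det(x·I − A) (e.g. by cofactor expansion or by noting that A is similar to its Jordan form J, which has the same characteristic polynomial as A) gives
  χ_A(x) = x^3 + 12*x^2 + 48*x + 64
which factors as (x + 4)^3. The eigenvalues (with algebraic multiplicities) are λ = -4 with multiplicity 3.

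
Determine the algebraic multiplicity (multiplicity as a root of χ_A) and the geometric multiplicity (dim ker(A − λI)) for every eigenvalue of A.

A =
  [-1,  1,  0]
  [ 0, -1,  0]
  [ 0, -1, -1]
λ = -1: alg = 3, geom = 2

Step 1 — factor the characteristic polynomial to read off the algebraic multiplicities:
  χ_A(x) = (x + 1)^3

Step 2 — compute geometric multiplicities via the rank-nullity identity g(λ) = n − rank(A − λI):
  rank(A − (-1)·I) = 1, so dim ker(A − (-1)·I) = n − 1 = 2

Summary:
  λ = -1: algebraic multiplicity = 3, geometric multiplicity = 2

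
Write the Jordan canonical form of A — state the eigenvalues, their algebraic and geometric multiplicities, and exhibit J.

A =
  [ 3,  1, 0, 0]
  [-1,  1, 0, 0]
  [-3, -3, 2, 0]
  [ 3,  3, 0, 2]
J_2(2) ⊕ J_1(2) ⊕ J_1(2)

The characteristic polynomial is
  det(x·I − A) = x^4 - 8*x^3 + 24*x^2 - 32*x + 16 = (x - 2)^4

Eigenvalues and multiplicities (the geometric multiplicity of λ is n − rank(A − λI), which equals the number of Jordan blocks for λ):
  λ = 2: algebraic multiplicity = 4, geometric multiplicity = 3

Determining the block sizes for each eigenvalue:
  λ = 2: 3 blocks summing to 4 forces exactly one block of size 2 and the rest size 1 → block sizes [2, 1, 1]

Assembling the blocks gives a Jordan form
J =
  [2, 1, 0, 0]
  [0, 2, 0, 0]
  [0, 0, 2, 0]
  [0, 0, 0, 2]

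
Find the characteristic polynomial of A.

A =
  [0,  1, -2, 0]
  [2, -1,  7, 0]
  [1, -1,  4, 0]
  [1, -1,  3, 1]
x^4 - 4*x^3 + 6*x^2 - 4*x + 1

Expanding det(x·I − A) (e.g. by cofactor expansion or by noting that A is similar to its Jordan form J, which has the same characteristic polynomial as A) gives
  χ_A(x) = x^4 - 4*x^3 + 6*x^2 - 4*x + 1
which factors as (x - 1)^4. The eigenvalues (with algebraic multiplicities) are λ = 1 with multiplicity 4.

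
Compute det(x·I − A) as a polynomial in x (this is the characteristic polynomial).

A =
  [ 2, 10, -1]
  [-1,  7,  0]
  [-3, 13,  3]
x^3 - 12*x^2 + 48*x - 64

Expanding det(x·I − A) (e.g. by cofactor expansion or by noting that A is similar to its Jordan form J, which has the same characteristic polynomial as A) gives
  χ_A(x) = x^3 - 12*x^2 + 48*x - 64
which factors as (x - 4)^3. The eigenvalues (with algebraic multiplicities) are λ = 4 with multiplicity 3.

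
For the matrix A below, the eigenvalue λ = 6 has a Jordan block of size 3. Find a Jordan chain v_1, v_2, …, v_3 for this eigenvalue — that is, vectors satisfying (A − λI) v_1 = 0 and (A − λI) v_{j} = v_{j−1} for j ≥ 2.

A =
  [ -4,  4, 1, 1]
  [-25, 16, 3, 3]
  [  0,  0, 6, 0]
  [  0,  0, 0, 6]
A Jordan chain for λ = 6 of length 3:
v_1 = (2, 5, 0, 0)ᵀ
v_2 = (1, 3, 0, 0)ᵀ
v_3 = (0, 0, 1, 0)ᵀ

Let N = A − (6)·I. We want v_3 with N^3 v_3 = 0 but N^2 v_3 ≠ 0; then v_{j-1} := N · v_j for j = 3, …, 2.

Pick v_3 = (0, 0, 1, 0)ᵀ.
Then v_2 = N · v_3 = (1, 3, 0, 0)ᵀ.
Then v_1 = N · v_2 = (2, 5, 0, 0)ᵀ.

Sanity check: (A − (6)·I) v_1 = (0, 0, 0, 0)ᵀ = 0. ✓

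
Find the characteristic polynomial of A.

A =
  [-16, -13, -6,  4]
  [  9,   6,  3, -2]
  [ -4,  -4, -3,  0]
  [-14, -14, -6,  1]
x^4 + 12*x^3 + 54*x^2 + 108*x + 81

Expanding det(x·I − A) (e.g. by cofactor expansion or by noting that A is similar to its Jordan form J, which has the same characteristic polynomial as A) gives
  χ_A(x) = x^4 + 12*x^3 + 54*x^2 + 108*x + 81
which factors as (x + 3)^4. The eigenvalues (with algebraic multiplicities) are λ = -3 with multiplicity 4.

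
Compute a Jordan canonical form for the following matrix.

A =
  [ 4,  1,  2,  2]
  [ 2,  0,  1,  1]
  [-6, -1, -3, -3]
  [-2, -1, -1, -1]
J_3(0) ⊕ J_1(0)

The characteristic polynomial is
  det(x·I − A) = x^4

Eigenvalues and multiplicities (the geometric multiplicity of λ is n − rank(A − λI), which equals the number of Jordan blocks for λ):
  λ = 0: algebraic multiplicity = 4, geometric multiplicity = 2

Determining the block sizes for each eigenvalue:
  λ = 0: with am = 4 and gm = 2, the partition is not yet determined (e.g. several partitions of 4 into 2 parts exist). Let N = A − (0)·I. Computing rank(N^1) = 2, rank(N^2) = 1, rank(N^3) = 0; the number of blocks of size ≥ j is rank(N^{j−1}) − rank(N^j), giving [2, 1, 1]. So we have 1 block(s) of size 3, 1 block(s) of size 1 → block sizes [3, 1]

Assembling the blocks gives a Jordan form
J =
  [0, 1, 0, 0]
  [0, 0, 1, 0]
  [0, 0, 0, 0]
  [0, 0, 0, 0]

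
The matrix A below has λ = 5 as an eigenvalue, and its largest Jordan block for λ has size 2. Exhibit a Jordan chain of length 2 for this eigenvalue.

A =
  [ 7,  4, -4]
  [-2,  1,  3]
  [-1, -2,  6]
A Jordan chain for λ = 5 of length 2:
v_1 = (-2, 1, 0)ᵀ
v_2 = (1, 0, 1)ᵀ

Let N = A − (5)·I. We want v_2 with N^2 v_2 = 0 but N^1 v_2 ≠ 0; then v_{j-1} := N · v_j for j = 2, …, 2.

Pick v_2 = (1, 0, 1)ᵀ.
Then v_1 = N · v_2 = (-2, 1, 0)ᵀ.

Sanity check: (A − (5)·I) v_1 = (0, 0, 0)ᵀ = 0. ✓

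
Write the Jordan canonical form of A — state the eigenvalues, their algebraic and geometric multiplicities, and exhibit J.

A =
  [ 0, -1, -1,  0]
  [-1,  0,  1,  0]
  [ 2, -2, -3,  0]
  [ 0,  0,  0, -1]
J_2(-1) ⊕ J_1(-1) ⊕ J_1(-1)

The characteristic polynomial is
  det(x·I − A) = x^4 + 4*x^3 + 6*x^2 + 4*x + 1 = (x + 1)^4

Eigenvalues and multiplicities (the geometric multiplicity of λ is n − rank(A − λI), which equals the number of Jordan blocks for λ):
  λ = -1: algebraic multiplicity = 4, geometric multiplicity = 3

Determining the block sizes for each eigenvalue:
  λ = -1: 3 blocks summing to 4 forces exactly one block of size 2 and the rest size 1 → block sizes [2, 1, 1]

Assembling the blocks gives a Jordan form
J =
  [-1,  1,  0,  0]
  [ 0, -1,  0,  0]
  [ 0,  0, -1,  0]
  [ 0,  0,  0, -1]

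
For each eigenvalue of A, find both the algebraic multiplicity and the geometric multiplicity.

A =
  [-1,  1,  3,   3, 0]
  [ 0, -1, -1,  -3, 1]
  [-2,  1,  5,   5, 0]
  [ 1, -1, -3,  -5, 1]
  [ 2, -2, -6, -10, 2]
λ = 0: alg = 5, geom = 2

Step 1 — factor the characteristic polynomial to read off the algebraic multiplicities:
  χ_A(x) = x^5

Step 2 — compute geometric multiplicities via the rank-nullity identity g(λ) = n − rank(A − λI):
  rank(A − (0)·I) = 3, so dim ker(A − (0)·I) = n − 3 = 2

Summary:
  λ = 0: algebraic multiplicity = 5, geometric multiplicity = 2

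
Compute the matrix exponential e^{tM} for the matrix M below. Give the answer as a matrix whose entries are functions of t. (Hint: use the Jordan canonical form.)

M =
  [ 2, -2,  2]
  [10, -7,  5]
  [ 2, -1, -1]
e^{tM} =
  [4*t*exp(-2*t) + exp(-2*t), -2*t*exp(-2*t), 2*t*exp(-2*t)]
  [10*t*exp(-2*t), -5*t*exp(-2*t) + exp(-2*t), 5*t*exp(-2*t)]
  [2*t*exp(-2*t), -t*exp(-2*t), t*exp(-2*t) + exp(-2*t)]

Strategy: write M = P · J · P⁻¹ where J is a Jordan canonical form, so e^{tM} = P · e^{tJ} · P⁻¹, and e^{tJ} can be computed block-by-block.

M has Jordan form
J =
  [-2,  1,  0]
  [ 0, -2,  0]
  [ 0,  0, -2]
(up to reordering of blocks).

Per-block formulas:
  For a 1×1 block at λ = -2: exp(t · [-2]) = [e^(-2t)].
  For a 2×2 Jordan block J_2(-2): exp(t · J_2(-2)) = e^(-2t)·(I + t·N), where N is the 2×2 nilpotent shift.

After assembling e^{tJ} and conjugating by P, we get:

e^{tM} =
  [4*t*exp(-2*t) + exp(-2*t), -2*t*exp(-2*t), 2*t*exp(-2*t)]
  [10*t*exp(-2*t), -5*t*exp(-2*t) + exp(-2*t), 5*t*exp(-2*t)]
  [2*t*exp(-2*t), -t*exp(-2*t), t*exp(-2*t) + exp(-2*t)]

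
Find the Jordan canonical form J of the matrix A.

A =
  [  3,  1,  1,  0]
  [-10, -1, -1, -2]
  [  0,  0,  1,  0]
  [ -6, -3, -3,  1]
J_3(1) ⊕ J_1(1)

The characteristic polynomial is
  det(x·I − A) = x^4 - 4*x^3 + 6*x^2 - 4*x + 1 = (x - 1)^4

Eigenvalues and multiplicities (the geometric multiplicity of λ is n − rank(A − λI), which equals the number of Jordan blocks for λ):
  λ = 1: algebraic multiplicity = 4, geometric multiplicity = 2

Determining the block sizes for each eigenvalue:
  λ = 1: with am = 4 and gm = 2, the partition is not yet determined (e.g. several partitions of 4 into 2 parts exist). Let N = A − (1)·I. Computing rank(N^1) = 2, rank(N^2) = 1, rank(N^3) = 0; the number of blocks of size ≥ j is rank(N^{j−1}) − rank(N^j), giving [2, 1, 1]. So we have 1 block(s) of size 3, 1 block(s) of size 1 → block sizes [3, 1]

Assembling the blocks gives a Jordan form
J =
  [1, 1, 0, 0]
  [0, 1, 1, 0]
  [0, 0, 1, 0]
  [0, 0, 0, 1]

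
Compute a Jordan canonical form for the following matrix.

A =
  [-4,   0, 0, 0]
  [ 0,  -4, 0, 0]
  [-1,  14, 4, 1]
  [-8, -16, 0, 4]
J_1(-4) ⊕ J_1(-4) ⊕ J_2(4)

The characteristic polynomial is
  det(x·I − A) = x^4 - 32*x^2 + 256 = (x - 4)^2*(x + 4)^2

Eigenvalues and multiplicities (the geometric multiplicity of λ is n − rank(A − λI), which equals the number of Jordan blocks for λ):
  λ = -4: algebraic multiplicity = 2, geometric multiplicity = 2
  λ = 4: algebraic multiplicity = 2, geometric multiplicity = 1

Determining the block sizes for each eigenvalue:
  λ = -4: gm = am = 2, so every block has size 1 → block sizes [1, 1]
  λ = 4: one block (gm = 1), so the single block has size am = 2 → block sizes [2]

Assembling the blocks gives a Jordan form
J =
  [-4,  0, 0, 0]
  [ 0, -4, 0, 0]
  [ 0,  0, 4, 1]
  [ 0,  0, 0, 4]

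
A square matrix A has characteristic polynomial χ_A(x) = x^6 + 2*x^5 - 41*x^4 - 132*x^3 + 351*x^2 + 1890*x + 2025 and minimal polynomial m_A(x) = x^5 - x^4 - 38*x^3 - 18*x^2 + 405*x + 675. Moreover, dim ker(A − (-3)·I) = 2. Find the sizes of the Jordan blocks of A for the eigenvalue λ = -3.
Block sizes for λ = -3: [3, 1]

Step 1 — from the characteristic polynomial, algebraic multiplicity of λ = -3 is 4. From dim ker(A − (-3)·I) = 2, there are exactly 2 Jordan blocks for λ = -3.
Step 2 — from the minimal polynomial, the factor (x + 3)^3 tells us the largest block for λ = -3 has size 3.
Step 3 — with total size 4, 2 blocks, and largest block 3, the block sizes (in nonincreasing order) are [3, 1].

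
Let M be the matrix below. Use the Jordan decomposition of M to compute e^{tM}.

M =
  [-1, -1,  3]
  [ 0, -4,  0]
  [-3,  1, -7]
e^{tM} =
  [3*t*exp(-4*t) + exp(-4*t), -t*exp(-4*t), 3*t*exp(-4*t)]
  [0, exp(-4*t), 0]
  [-3*t*exp(-4*t), t*exp(-4*t), -3*t*exp(-4*t) + exp(-4*t)]

Strategy: write M = P · J · P⁻¹ where J is a Jordan canonical form, so e^{tM} = P · e^{tJ} · P⁻¹, and e^{tJ} can be computed block-by-block.

M has Jordan form
J =
  [-4,  1,  0]
  [ 0, -4,  0]
  [ 0,  0, -4]
(up to reordering of blocks).

Per-block formulas:
  For a 1×1 block at λ = -4: exp(t · [-4]) = [e^(-4t)].
  For a 2×2 Jordan block J_2(-4): exp(t · J_2(-4)) = e^(-4t)·(I + t·N), where N is the 2×2 nilpotent shift.

After assembling e^{tJ} and conjugating by P, we get:

e^{tM} =
  [3*t*exp(-4*t) + exp(-4*t), -t*exp(-4*t), 3*t*exp(-4*t)]
  [0, exp(-4*t), 0]
  [-3*t*exp(-4*t), t*exp(-4*t), -3*t*exp(-4*t) + exp(-4*t)]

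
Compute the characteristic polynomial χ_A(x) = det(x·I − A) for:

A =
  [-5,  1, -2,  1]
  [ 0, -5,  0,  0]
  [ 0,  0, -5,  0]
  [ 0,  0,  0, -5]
x^4 + 20*x^3 + 150*x^2 + 500*x + 625

Expanding det(x·I − A) (e.g. by cofactor expansion or by noting that A is similar to its Jordan form J, which has the same characteristic polynomial as A) gives
  χ_A(x) = x^4 + 20*x^3 + 150*x^2 + 500*x + 625
which factors as (x + 5)^4. The eigenvalues (with algebraic multiplicities) are λ = -5 with multiplicity 4.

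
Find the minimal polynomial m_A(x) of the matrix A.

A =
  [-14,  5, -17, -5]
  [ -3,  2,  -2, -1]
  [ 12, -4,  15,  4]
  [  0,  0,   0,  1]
x^3 - 3*x^2 + 3*x - 1

The characteristic polynomial is χ_A(x) = (x - 1)^4, so the eigenvalues are known. The minimal polynomial is
  m_A(x) = Π_λ (x − λ)^{k_λ}
where k_λ is the size of the *largest* Jordan block for λ (equivalently, the smallest k with (A − λI)^k v = 0 for every generalised eigenvector v of λ).

  λ = 1: largest Jordan block has size 3, contributing (x − 1)^3

So m_A(x) = (x - 1)^3 = x^3 - 3*x^2 + 3*x - 1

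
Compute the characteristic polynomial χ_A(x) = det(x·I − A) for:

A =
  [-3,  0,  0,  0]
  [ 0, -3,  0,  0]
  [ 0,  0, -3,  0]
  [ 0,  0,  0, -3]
x^4 + 12*x^3 + 54*x^2 + 108*x + 81

Expanding det(x·I − A) (e.g. by cofactor expansion or by noting that A is similar to its Jordan form J, which has the same characteristic polynomial as A) gives
  χ_A(x) = x^4 + 12*x^3 + 54*x^2 + 108*x + 81
which factors as (x + 3)^4. The eigenvalues (with algebraic multiplicities) are λ = -3 with multiplicity 4.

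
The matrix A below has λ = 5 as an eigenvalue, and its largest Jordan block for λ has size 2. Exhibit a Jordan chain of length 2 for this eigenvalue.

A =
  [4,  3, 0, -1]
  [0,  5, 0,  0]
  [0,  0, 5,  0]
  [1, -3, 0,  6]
A Jordan chain for λ = 5 of length 2:
v_1 = (-1, 0, 0, 1)ᵀ
v_2 = (1, 0, 0, 0)ᵀ

Let N = A − (5)·I. We want v_2 with N^2 v_2 = 0 but N^1 v_2 ≠ 0; then v_{j-1} := N · v_j for j = 2, …, 2.

Pick v_2 = (1, 0, 0, 0)ᵀ.
Then v_1 = N · v_2 = (-1, 0, 0, 1)ᵀ.

Sanity check: (A − (5)·I) v_1 = (0, 0, 0, 0)ᵀ = 0. ✓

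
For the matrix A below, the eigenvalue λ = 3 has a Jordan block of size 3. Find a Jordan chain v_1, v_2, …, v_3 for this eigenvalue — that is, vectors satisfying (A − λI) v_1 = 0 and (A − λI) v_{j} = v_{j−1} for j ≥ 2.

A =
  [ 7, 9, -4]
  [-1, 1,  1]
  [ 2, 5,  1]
A Jordan chain for λ = 3 of length 3:
v_1 = (-1, 0, -1)ᵀ
v_2 = (4, -1, 2)ᵀ
v_3 = (1, 0, 0)ᵀ

Let N = A − (3)·I. We want v_3 with N^3 v_3 = 0 but N^2 v_3 ≠ 0; then v_{j-1} := N · v_j for j = 3, …, 2.

Pick v_3 = (1, 0, 0)ᵀ.
Then v_2 = N · v_3 = (4, -1, 2)ᵀ.
Then v_1 = N · v_2 = (-1, 0, -1)ᵀ.

Sanity check: (A − (3)·I) v_1 = (0, 0, 0)ᵀ = 0. ✓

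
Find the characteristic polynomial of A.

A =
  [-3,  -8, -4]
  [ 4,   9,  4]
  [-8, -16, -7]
x^3 + x^2 - 5*x + 3

Expanding det(x·I − A) (e.g. by cofactor expansion or by noting that A is similar to its Jordan form J, which has the same characteristic polynomial as A) gives
  χ_A(x) = x^3 + x^2 - 5*x + 3
which factors as (x - 1)^2*(x + 3). The eigenvalues (with algebraic multiplicities) are λ = -3 with multiplicity 1, λ = 1 with multiplicity 2.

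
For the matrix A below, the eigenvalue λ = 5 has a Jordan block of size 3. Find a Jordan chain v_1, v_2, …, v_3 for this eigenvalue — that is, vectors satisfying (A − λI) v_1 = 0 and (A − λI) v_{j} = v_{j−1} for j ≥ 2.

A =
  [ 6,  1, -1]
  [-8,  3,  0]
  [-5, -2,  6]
A Jordan chain for λ = 5 of length 3:
v_1 = (-2, 8, 6)ᵀ
v_2 = (1, -8, -5)ᵀ
v_3 = (1, 0, 0)ᵀ

Let N = A − (5)·I. We want v_3 with N^3 v_3 = 0 but N^2 v_3 ≠ 0; then v_{j-1} := N · v_j for j = 3, …, 2.

Pick v_3 = (1, 0, 0)ᵀ.
Then v_2 = N · v_3 = (1, -8, -5)ᵀ.
Then v_1 = N · v_2 = (-2, 8, 6)ᵀ.

Sanity check: (A − (5)·I) v_1 = (0, 0, 0)ᵀ = 0. ✓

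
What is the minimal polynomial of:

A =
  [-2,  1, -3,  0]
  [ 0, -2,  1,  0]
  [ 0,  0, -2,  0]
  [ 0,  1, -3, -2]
x^3 + 6*x^2 + 12*x + 8

The characteristic polynomial is χ_A(x) = (x + 2)^4, so the eigenvalues are known. The minimal polynomial is
  m_A(x) = Π_λ (x − λ)^{k_λ}
where k_λ is the size of the *largest* Jordan block for λ (equivalently, the smallest k with (A − λI)^k v = 0 for every generalised eigenvector v of λ).

  λ = -2: largest Jordan block has size 3, contributing (x + 2)^3

So m_A(x) = (x + 2)^3 = x^3 + 6*x^2 + 12*x + 8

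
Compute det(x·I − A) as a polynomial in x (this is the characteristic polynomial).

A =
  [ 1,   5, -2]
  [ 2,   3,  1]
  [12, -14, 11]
x^3 - 15*x^2 + 75*x - 125

Expanding det(x·I − A) (e.g. by cofactor expansion or by noting that A is similar to its Jordan form J, which has the same characteristic polynomial as A) gives
  χ_A(x) = x^3 - 15*x^2 + 75*x - 125
which factors as (x - 5)^3. The eigenvalues (with algebraic multiplicities) are λ = 5 with multiplicity 3.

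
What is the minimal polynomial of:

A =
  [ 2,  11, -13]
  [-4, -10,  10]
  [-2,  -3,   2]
x^3 + 6*x^2 + 12*x + 8

The characteristic polynomial is χ_A(x) = (x + 2)^3, so the eigenvalues are known. The minimal polynomial is
  m_A(x) = Π_λ (x − λ)^{k_λ}
where k_λ is the size of the *largest* Jordan block for λ (equivalently, the smallest k with (A − λI)^k v = 0 for every generalised eigenvector v of λ).

  λ = -2: largest Jordan block has size 3, contributing (x + 2)^3

So m_A(x) = (x + 2)^3 = x^3 + 6*x^2 + 12*x + 8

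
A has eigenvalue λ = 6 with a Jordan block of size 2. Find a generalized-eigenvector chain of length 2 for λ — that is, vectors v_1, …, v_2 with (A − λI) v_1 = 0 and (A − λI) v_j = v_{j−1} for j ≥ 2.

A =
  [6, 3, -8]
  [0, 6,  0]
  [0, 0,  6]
A Jordan chain for λ = 6 of length 2:
v_1 = (3, 0, 0)ᵀ
v_2 = (0, 1, 0)ᵀ

Let N = A − (6)·I. We want v_2 with N^2 v_2 = 0 but N^1 v_2 ≠ 0; then v_{j-1} := N · v_j for j = 2, …, 2.

Pick v_2 = (0, 1, 0)ᵀ.
Then v_1 = N · v_2 = (3, 0, 0)ᵀ.

Sanity check: (A − (6)·I) v_1 = (0, 0, 0)ᵀ = 0. ✓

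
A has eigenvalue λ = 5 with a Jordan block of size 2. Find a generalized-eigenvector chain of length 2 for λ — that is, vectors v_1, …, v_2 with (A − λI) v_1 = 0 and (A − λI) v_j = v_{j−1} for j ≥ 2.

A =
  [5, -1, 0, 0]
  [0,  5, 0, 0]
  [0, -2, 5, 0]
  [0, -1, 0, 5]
A Jordan chain for λ = 5 of length 2:
v_1 = (-1, 0, -2, -1)ᵀ
v_2 = (0, 1, 0, 0)ᵀ

Let N = A − (5)·I. We want v_2 with N^2 v_2 = 0 but N^1 v_2 ≠ 0; then v_{j-1} := N · v_j for j = 2, …, 2.

Pick v_2 = (0, 1, 0, 0)ᵀ.
Then v_1 = N · v_2 = (-1, 0, -2, -1)ᵀ.

Sanity check: (A − (5)·I) v_1 = (0, 0, 0, 0)ᵀ = 0. ✓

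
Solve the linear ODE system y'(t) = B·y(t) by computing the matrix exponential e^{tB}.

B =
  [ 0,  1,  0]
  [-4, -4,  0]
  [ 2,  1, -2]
e^{tB} =
  [2*t*exp(-2*t) + exp(-2*t), t*exp(-2*t), 0]
  [-4*t*exp(-2*t), -2*t*exp(-2*t) + exp(-2*t), 0]
  [2*t*exp(-2*t), t*exp(-2*t), exp(-2*t)]

Strategy: write B = P · J · P⁻¹ where J is a Jordan canonical form, so e^{tB} = P · e^{tJ} · P⁻¹, and e^{tJ} can be computed block-by-block.

B has Jordan form
J =
  [-2,  1,  0]
  [ 0, -2,  0]
  [ 0,  0, -2]
(up to reordering of blocks).

Per-block formulas:
  For a 2×2 Jordan block J_2(-2): exp(t · J_2(-2)) = e^(-2t)·(I + t·N), where N is the 2×2 nilpotent shift.
  For a 1×1 block at λ = -2: exp(t · [-2]) = [e^(-2t)].

After assembling e^{tJ} and conjugating by P, we get:

e^{tB} =
  [2*t*exp(-2*t) + exp(-2*t), t*exp(-2*t), 0]
  [-4*t*exp(-2*t), -2*t*exp(-2*t) + exp(-2*t), 0]
  [2*t*exp(-2*t), t*exp(-2*t), exp(-2*t)]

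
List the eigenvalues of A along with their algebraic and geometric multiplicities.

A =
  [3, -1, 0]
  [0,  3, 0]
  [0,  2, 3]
λ = 3: alg = 3, geom = 2

Step 1 — factor the characteristic polynomial to read off the algebraic multiplicities:
  χ_A(x) = (x - 3)^3

Step 2 — compute geometric multiplicities via the rank-nullity identity g(λ) = n − rank(A − λI):
  rank(A − (3)·I) = 1, so dim ker(A − (3)·I) = n − 1 = 2

Summary:
  λ = 3: algebraic multiplicity = 3, geometric multiplicity = 2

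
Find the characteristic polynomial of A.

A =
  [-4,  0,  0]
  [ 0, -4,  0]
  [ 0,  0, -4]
x^3 + 12*x^2 + 48*x + 64

Expanding det(x·I − A) (e.g. by cofactor expansion or by noting that A is similar to its Jordan form J, which has the same characteristic polynomial as A) gives
  χ_A(x) = x^3 + 12*x^2 + 48*x + 64
which factors as (x + 4)^3. The eigenvalues (with algebraic multiplicities) are λ = -4 with multiplicity 3.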